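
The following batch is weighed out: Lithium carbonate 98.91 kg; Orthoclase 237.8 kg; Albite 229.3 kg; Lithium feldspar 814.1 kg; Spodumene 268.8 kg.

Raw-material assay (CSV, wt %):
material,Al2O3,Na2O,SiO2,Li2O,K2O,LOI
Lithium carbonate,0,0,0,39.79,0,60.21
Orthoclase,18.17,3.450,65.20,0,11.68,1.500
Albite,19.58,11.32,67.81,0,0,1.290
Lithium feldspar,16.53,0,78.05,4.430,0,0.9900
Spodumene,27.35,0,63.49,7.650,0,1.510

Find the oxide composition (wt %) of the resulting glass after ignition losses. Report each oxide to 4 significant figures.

Rounding to 4 significant figures governs every mid-chain value as printed. All arithmetic holds exact precision through every step. Every reported figure takes a single rounding; all derived quantities are rebuilt in full precision (the five compositions, the totals, ignition loss, net glass mass, the yield) from the batch weights at 1571 kg of glass as they appear in question or answer.
Per-oxide mass from batch:
  Al2O3: 237.8·0.1817 + 229.3·0.1958 + 814.1·0.1653 + 268.8·0.2735 = 296.2 kg
  Na2O: 237.8·0.03450 + 229.3·0.1132 = 34.16 kg
  SiO2: 237.8·0.6520 + 229.3·0.6781 + 814.1·0.7805 + 268.8·0.6349 = 1117 kg
  Li2O: 98.91·0.3979 + 814.1·0.04430 + 268.8·0.07650 = 95.98 kg
  K2O: 237.8·0.1168 = 27.78 kg
LOI: 98.91·0.6021 + 237.8·0.01500 + 229.3·0.01290 + 814.1·0.009900 + 268.8·0.01510 = 78.20 kg
Glass mass = batch − LOI = 1649 − 78.20 = 1571 kg (matching Σ of the oxides)
each oxide over glass, ×100, is wt %

Glass mass = 1571 kg (batch 1649 − LOI 78.20).
Composition: Al2O3 18.86%, Na2O 2.175%, SiO2 71.09%, Li2O 6.111%, K2O 1.768%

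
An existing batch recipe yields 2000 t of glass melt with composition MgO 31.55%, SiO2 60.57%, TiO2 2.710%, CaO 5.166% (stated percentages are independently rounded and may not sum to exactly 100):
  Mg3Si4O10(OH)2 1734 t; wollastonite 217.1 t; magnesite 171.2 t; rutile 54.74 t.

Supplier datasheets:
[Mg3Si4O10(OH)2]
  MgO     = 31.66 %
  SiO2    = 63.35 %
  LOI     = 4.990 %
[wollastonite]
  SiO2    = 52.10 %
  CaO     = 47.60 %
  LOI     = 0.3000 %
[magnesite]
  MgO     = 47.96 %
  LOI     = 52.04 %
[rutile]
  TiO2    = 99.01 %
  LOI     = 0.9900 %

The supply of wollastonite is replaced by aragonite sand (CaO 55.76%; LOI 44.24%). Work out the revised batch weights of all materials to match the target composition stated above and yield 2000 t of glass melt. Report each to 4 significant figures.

Revised batch per 2000 t glass melt:
  Mg3Si4O10(OH)2: 1912 t
  aragonite sand: 185.3 t
  magnesite: 53.35 t
  rutile: 54.74 t
Total batch = 2205 t; LOI loss = 205.7 t

All arithmetic maintains full precision at each step; the intermediate values are rounded to four significant digits wherever printed. Every reported value takes just one rounding — the derived quantities are rebuilt from the batch weights on 2000 t of glass in full float precision (ignition loss, totals, net glass mass, four oxide percentages, the yield) as they appear in the problem or answer text.
Oxide-by-oxide targets in 2000 t glass melt:
  MgO: 31.55% × 2000 = 631.0 t
  SiO2: 60.57% × 2000 = 1211 t
  TiO2: 2.710% × 2000 = 54.20 t
  CaO: 5.166% × 2000 = 103.3 t
Checking each oxide sum from the weights as reported, against the basis in use (sums match the target masses inside rounding margins):
  MgO: 1912·0.3166 + 53.35·0.4796 = 630.9 t (target 631.0 t)
  SiO2: 1912·0.6335 = 1211 t (target 1211 t)
  TiO2: 54.74·0.9901 = 54.20 t (target 54.20 t)
  CaO: 185.3·0.5576 = 103.3 t (target 103.3 t)
The glass-mass cross-check: the batch minus its LOI: 2000 t (targets for the oxides total 2000 t; with the basis standing at 2000 t — any gap is answer rounding).
Adding the batch up: Σ batch = 2205 t; Σ batch·LOI gives LOI loss = 205.7 t; the yield ratio, glass ÷ batch: 90.67%.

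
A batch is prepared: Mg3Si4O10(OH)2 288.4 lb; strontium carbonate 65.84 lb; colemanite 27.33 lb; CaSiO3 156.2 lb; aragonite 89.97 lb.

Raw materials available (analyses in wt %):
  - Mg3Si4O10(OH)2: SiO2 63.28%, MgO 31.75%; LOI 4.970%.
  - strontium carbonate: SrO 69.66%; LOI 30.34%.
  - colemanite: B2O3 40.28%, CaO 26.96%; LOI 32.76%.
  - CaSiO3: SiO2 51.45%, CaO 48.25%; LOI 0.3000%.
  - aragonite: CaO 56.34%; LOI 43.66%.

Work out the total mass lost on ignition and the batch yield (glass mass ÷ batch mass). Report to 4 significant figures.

The intermediate values are displayed rounded to 4 significant figures as written — every computation runs at full float precision from start to finish; every reported value is rounded just once; derived quantities (yield, ignition loss, the totals, net glass mass, the five compositions) are carried in full precision from the batch weights at 544.7 lb of glass as set out in problem or answer.
Per-material ignition loss:
  Mg3Si4O10(OH)2: 288.4 × 0.04970 = 14.33 lb
  strontium carbonate: 65.84 × 0.3034 = 19.98 lb
  colemanite: 27.33 × 0.3276 = 8.953 lb
  CaSiO3: 156.2 × 0.003000 = 0.4686 lb
  aragonite: 89.97 × 0.4366 = 39.28 lb
Total LOI = 83.01 lb
Glass = batch − LOI = 627.7 − 83.01 = 544.7 lb

LOI loss = 83.01 lb; glass = 544.7 lb; yield = 86.78%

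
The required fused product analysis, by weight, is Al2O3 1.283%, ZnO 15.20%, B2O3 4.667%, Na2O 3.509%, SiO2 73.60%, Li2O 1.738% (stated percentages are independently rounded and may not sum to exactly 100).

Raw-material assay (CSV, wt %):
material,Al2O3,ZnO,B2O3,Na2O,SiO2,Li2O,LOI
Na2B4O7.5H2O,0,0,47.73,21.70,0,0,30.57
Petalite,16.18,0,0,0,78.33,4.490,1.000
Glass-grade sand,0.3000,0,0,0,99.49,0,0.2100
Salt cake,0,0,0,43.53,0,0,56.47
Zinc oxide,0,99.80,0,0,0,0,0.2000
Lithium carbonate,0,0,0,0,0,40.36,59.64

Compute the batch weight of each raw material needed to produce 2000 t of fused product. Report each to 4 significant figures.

Batch per 2000 t fused product:
  Na2B4O7.5H2O: 195.6 t
  Petalite: 133.1 t
  Glass-grade sand: 1375 t
  Salt cake: 63.73 t
  Zinc oxide: 304.6 t
  Lithium carbonate: 71.32 t
Total batch = 2143 t; LOI loss = 143.1 t; yield = 93.32%

The whole derivation keeps full precision throughout; mid-chain values are shown rounded to 4 significant digits across the worked steps — each reported number sees exactly one rounding — derived quantities (net glass mass, the totals, ignition loss, yield, six oxide percentages) are re-derived at full float precision from the batch weights per 2000 t of glass exactly as printed in the problem or the answer.
Oxide mass targets, per 2000 t fused product:
  Al2O3: 1.283% × 2000 = 25.66 t
  ZnO: 15.20% × 2000 = 304.0 t
  B2O3: 4.667% × 2000 = 93.34 t
  Na2O: 3.509% × 2000 = 70.18 t
  SiO2: 73.60% × 2000 = 1472 t
  Li2O: 1.738% × 2000 = 34.76 t
Sums-versus-targets review per the reported batch figures, on the stated basis (each sum matches its target mass given rounding of the digits):
  Al2O3: 133.1·0.1618 + 1375·0.003000 = 25.66 t (target 25.66 t)
  ZnO: 304.6·0.9980 = 304.0 t (target 304.0 t)
  B2O3: 195.6·0.4773 = 93.36 t (target 93.34 t)
  Na2O: 195.6·0.2170 + 63.73·0.4353 = 70.19 t (target 70.18 t)
  SiO2: 133.1·0.7833 + 1375·0.9949 = 1472 t (target 1472 t)
  Li2O: 133.1·0.04490 + 71.32·0.4036 = 34.76 t (target 34.76 t)
Glass-mass closure: batch Σ − ignition loss = 2000 t (targets for the oxides total 2000 t; with the basis standing at 2000 t — gaps are rounding artifacts).
Adding the batch up: Σ batch = 2143 t; ignition loss, Σ(batch × LOI) = 143.1 t; glass ÷ batch gives a yield of 93.32%.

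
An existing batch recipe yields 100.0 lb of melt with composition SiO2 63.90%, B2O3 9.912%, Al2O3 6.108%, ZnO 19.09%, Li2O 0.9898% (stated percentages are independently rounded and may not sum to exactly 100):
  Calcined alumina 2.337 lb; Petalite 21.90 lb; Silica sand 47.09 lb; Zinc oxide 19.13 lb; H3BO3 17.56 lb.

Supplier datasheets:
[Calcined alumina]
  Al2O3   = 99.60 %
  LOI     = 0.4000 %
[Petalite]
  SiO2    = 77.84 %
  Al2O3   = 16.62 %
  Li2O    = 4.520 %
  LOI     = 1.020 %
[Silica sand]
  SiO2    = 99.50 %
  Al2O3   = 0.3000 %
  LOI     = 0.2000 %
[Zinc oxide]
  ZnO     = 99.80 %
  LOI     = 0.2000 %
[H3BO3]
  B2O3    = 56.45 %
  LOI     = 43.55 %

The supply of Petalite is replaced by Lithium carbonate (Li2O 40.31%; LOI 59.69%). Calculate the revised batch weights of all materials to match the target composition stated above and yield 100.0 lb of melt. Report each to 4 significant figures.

Revised batch per 100.0 lb melt:
  Calcined alumina: 5.939 lb
  Lithium carbonate: 2.455 lb
  Silica sand: 64.22 lb
  Zinc oxide: 19.13 lb
  H3BO3: 17.56 lb
Total batch = 109.3 lb; LOI loss = 9.303 lb

The intermediate values are printed, rounded to four significant figures, between the steps. The whole derivation runs at full float precision at every stage — each reported figure undergoes a single rounding — derived quantities, which include net glass mass, the totals, the yield, the five compositions, ignition loss, are re-derived in full float precision, as they appear in either problem or answer, using the weight values at 100.0 lb of glass.
The oxide mass targets at 100.0 lb melt:
  SiO2: 63.90% × 100.0 = 63.90 lb
  B2O3: 9.912% × 100.0 = 9.912 lb
  Al2O3: 6.108% × 100.0 = 6.108 lb
  ZnO: 19.09% × 100.0 = 19.09 lb
  Li2O: 0.9898% × 100.0 = 0.9898 lb
A balance pass over the oxides, on the weights just shown, on the stated basis (sums match the target masses modulo rounding of the values):
  SiO2: 64.22·0.9950 = 63.90 lb (target 63.90 lb)
  B2O3: 17.56·0.5645 = 9.913 lb (target 9.912 lb)
  Al2O3: 5.939·0.9960 + 64.22·0.003000 = 6.108 lb (target 6.108 lb)
  ZnO: 19.13·0.9980 = 19.09 lb (target 19.09 lb)
  Li2O: 2.455·0.4031 = 0.9896 lb (target 0.9898 lb)
The glass-mass cross-check: net batch after ignition = 100.0 lb (the Σ of target masses is 100.0 lb; stated basis 100.0 lb — any gap is answer rounding).
Batch grand total — Σ batch = 109.3 lb; LOI loss = Σ batch·LOI = 9.303 lb; glass ÷ batch gives a yield of 91.49%.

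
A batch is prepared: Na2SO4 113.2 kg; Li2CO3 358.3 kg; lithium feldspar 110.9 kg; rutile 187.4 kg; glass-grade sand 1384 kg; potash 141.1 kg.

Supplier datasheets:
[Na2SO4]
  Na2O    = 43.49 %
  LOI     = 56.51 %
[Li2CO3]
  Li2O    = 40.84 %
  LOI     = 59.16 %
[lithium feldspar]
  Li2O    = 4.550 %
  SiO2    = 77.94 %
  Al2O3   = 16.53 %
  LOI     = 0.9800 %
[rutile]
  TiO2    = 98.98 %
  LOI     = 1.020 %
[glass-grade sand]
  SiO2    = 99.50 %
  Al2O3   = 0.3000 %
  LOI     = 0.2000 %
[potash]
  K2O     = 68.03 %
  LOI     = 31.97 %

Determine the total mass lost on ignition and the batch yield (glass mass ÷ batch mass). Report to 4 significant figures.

Every computation maintains full float precision all the way through. In-progress results are shown rounded to four significant digits — every reported result carries a single rounding — the derived quantities (the six compositions, glass mass, totals, LOI, the yield) are recomputed from the weighed amounts on 1968 kg of glass at exact precision, as quoted within problem or answer.
Ignition loss by material:
  Na2SO4: 113.2 × 0.5651 = 63.97 kg
  Li2CO3: 358.3 × 0.5916 = 212.0 kg
  lithium feldspar: 110.9 × 0.009800 = 1.087 kg
  rutile: 187.4 × 0.01020 = 1.911 kg
  glass-grade sand: 1384 × 0.002000 = 2.768 kg
  potash: 141.1 × 0.3197 = 45.11 kg
Total LOI = 326.8 kg
Glass = batch − LOI = 2295 − 326.8 = 1968 kg

LOI loss = 326.8 kg; glass = 1968 kg; yield = 85.76%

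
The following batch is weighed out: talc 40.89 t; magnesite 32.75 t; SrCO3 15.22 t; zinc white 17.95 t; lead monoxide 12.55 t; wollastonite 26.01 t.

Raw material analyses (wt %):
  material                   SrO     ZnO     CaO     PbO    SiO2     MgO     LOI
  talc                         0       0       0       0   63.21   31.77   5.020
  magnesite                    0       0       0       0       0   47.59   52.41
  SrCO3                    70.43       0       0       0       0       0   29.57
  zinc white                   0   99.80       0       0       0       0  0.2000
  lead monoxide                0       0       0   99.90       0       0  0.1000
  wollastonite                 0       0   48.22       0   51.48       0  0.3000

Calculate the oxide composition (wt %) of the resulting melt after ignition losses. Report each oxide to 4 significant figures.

In-progress results are shown (rounded to four significant figures) on the page — all internal work carries exact precision end to end. Every reported result is rounded just once. All derived quantities (the yield, net glass mass, totals, six oxide percentages, LOI) are rebuilt using the weight values for 121.5 t of glass in full float precision as set out in the problem or answer text.
What the batch supplies per oxide:
  SrO: 15.22·0.7043 = 10.72 t
  ZnO: 17.95·0.9980 = 17.91 t
  CaO: 26.01·0.4822 = 12.54 t
  PbO: 12.55·0.9990 = 12.54 t
  SiO2: 40.89·0.6321 + 26.01·0.5148 = 39.24 t
  MgO: 40.89·0.3177 + 32.75·0.4759 = 28.58 t
LOI: 40.89·0.05020 + 32.75·0.5241 + 15.22·0.2957 + 17.95·0.002000 + 12.55·0.001000 + 26.01·0.003000 = 23.84 t
Resulting glass, batch − LOI: 145.4 − 23.84 = 121.5 t (equal to the oxide-mass sum)
each oxide over glass, ×100, is wt %

Glass mass = 121.5 t (batch 145.4 − LOI 23.84).
Composition: SrO 8.821%, ZnO 14.74%, CaO 10.32%, PbO 10.32%, SiO2 32.29%, MgO 23.51%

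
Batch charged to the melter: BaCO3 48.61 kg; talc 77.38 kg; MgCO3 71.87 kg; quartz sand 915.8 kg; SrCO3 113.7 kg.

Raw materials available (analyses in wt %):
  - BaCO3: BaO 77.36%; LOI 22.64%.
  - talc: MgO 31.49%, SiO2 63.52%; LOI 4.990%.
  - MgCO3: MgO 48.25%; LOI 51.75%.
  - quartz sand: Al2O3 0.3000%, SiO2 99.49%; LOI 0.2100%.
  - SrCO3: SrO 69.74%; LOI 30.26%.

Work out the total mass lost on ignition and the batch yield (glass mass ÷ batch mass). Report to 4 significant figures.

Every computation carries full float precision from first step to last. The intermediate values are displayed, with 4-significant-digit rounding, when written out; a single rounding yields every reported result. Derived quantities (five oxide percentages, glass mass, ignition loss, the totals, the yield) are computed starting from the weights per 1139 kg of glass in full precision, exactly as shown in the question or the answer.
LOI of each material in turn:
  BaCO3: 48.61 × 0.2264 = 11.01 kg
  talc: 77.38 × 0.04990 = 3.861 kg
  MgCO3: 71.87 × 0.5175 = 37.19 kg
  quartz sand: 915.8 × 0.002100 = 1.923 kg
  SrCO3: 113.7 × 0.3026 = 34.41 kg
Total LOI = 88.39 kg
Glass = batch − LOI = 1227 − 88.39 = 1139 kg

LOI loss = 88.39 kg; glass = 1139 kg; yield = 92.80%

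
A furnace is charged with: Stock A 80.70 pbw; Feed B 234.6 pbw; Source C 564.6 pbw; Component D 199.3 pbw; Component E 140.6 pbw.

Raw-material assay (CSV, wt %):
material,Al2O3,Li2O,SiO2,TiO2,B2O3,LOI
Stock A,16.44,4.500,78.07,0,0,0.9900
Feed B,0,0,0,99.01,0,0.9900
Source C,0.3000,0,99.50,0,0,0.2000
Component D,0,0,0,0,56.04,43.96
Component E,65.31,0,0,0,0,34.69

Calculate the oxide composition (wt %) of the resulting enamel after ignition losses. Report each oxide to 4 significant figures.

Mid-chain values are displayed, rounded to four significant digits, between the steps; the working math carries full precision throughout; a single rounding yields every reported number — all derived quantities (five oxide percentages, ignition loss, the yield, glass mass, totals) are recomputed at full precision from the batch weights at 1079 pbw of glass as they appear in problem or answer.
Per-oxide mass from batch:
  Al2O3: 80.70·0.1644 + 564.6·0.003000 + 140.6·0.6531 = 106.8 pbw
  Li2O: 80.70·0.04500 = 3.631 pbw
  SiO2: 80.70·0.7807 + 564.6·0.9950 = 624.8 pbw
  TiO2: 234.6·0.9901 = 232.3 pbw
  B2O3: 199.3·0.5604 = 111.7 pbw
LOI: 80.70·0.009900 + 234.6·0.009900 + 564.6·0.002000 + 199.3·0.4396 + 140.6·0.3469 = 140.6 pbw
The glass mass, total less LOI, = 1220 − 140.6 = 1079 pbw (equal to the oxide-mass sum)
wt %: oxide over glass, times 100

Glass mass = 1079 pbw (batch 1220 − LOI 140.6).
Composition: Al2O3 9.895%, Li2O 0.3365%, SiO2 57.89%, TiO2 21.52%, B2O3 10.35%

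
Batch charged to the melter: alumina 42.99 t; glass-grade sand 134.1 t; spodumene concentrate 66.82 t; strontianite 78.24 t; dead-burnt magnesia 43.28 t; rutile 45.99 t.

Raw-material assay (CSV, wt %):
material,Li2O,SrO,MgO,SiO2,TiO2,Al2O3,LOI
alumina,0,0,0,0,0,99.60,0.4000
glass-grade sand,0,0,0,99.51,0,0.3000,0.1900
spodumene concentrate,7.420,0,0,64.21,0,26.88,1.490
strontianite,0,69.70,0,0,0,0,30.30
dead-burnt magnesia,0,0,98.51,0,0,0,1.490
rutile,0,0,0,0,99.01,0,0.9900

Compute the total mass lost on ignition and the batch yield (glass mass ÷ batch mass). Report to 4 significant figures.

LOI loss = 26.23 t; glass = 385.2 t; yield = 93.62%

Working values appear with 4-significant-digit rounding at each printed step. Each numeric step runs at full float precision all the way through; exactly one rounding goes into every reported figure; the derived quantities are recomputed using the weight values for 385.2 t of glass in full float precision (the totals, glass mass, ignition loss, six oxide percentages, the yield), as set out in problem or answer.
Per-material ignition loss:
  alumina: 42.99 × 0.004000 = 0.1720 t
  glass-grade sand: 134.1 × 0.001900 = 0.2548 t
  spodumene concentrate: 66.82 × 0.01490 = 0.9956 t
  strontianite: 78.24 × 0.3030 = 23.71 t
  dead-burnt magnesia: 43.28 × 0.01490 = 0.6449 t
  rutile: 45.99 × 0.009900 = 0.4553 t
Total LOI = 26.23 t
Glass = batch − LOI = 411.4 − 26.23 = 385.2 t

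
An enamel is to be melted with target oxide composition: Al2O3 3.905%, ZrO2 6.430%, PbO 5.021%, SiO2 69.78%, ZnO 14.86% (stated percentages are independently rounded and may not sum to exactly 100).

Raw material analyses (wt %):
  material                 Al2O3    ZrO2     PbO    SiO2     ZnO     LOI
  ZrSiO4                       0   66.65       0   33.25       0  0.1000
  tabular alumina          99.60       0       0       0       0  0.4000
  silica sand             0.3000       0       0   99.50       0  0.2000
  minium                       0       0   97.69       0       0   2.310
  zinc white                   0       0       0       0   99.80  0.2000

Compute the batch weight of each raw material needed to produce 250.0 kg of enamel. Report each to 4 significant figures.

Batch per 250.0 kg enamel:
  ZrSiO4: 24.12 kg
  tabular alumina: 9.298 kg
  silica sand: 167.3 kg
  minium: 12.85 kg
  zinc white: 37.22 kg
Total batch = 250.8 kg; LOI loss = 0.7672 kg; yield = 99.69%

Mid-chain values are displayed rounded to four significant figures — all internal work maintains full float precision end to end; every reported result takes exactly one rounding — the derived quantities, including the five compositions, ignition loss, totals, yield, net glass mass, are re-derived using the weight values for 250.0 kg of glass at full float precision, as written in the problem or answer text.
The oxide mass targets at 250.0 kg enamel:
  Al2O3: 3.905% × 250.0 = 9.762 kg
  ZrO2: 6.430% × 250.0 = 16.08 kg
  PbO: 5.021% × 250.0 = 12.55 kg
  SiO2: 69.78% × 250.0 = 174.4 kg
  ZnO: 14.86% × 250.0 = 37.15 kg
Per-oxide balance check applying the batch weights above, per the basis as stated (summed amounts equal target values inside rounding margins):
  Al2O3: 9.298·0.9960 + 167.3·0.003000 = 9.763 kg (target 9.762 kg)
  ZrO2: 24.12·0.6665 = 16.08 kg (target 16.08 kg)
  PbO: 12.85·0.9769 = 12.55 kg (target 12.55 kg)
  SiO2: 24.12·0.3325 + 167.3·0.9950 = 174.5 kg (target 174.4 kg)
  ZnO: 37.22·0.9980 = 37.15 kg (target 37.15 kg)
Glass mass check: total batch − LOI = 250.0 kg (the targets, summed, come to 250.0 kg; stated basis 250.0 kg — rounding explains the deltas).
Total batch = Σ batch = 250.8 kg; Σ batch·LOI gives LOI loss = 0.7672 kg; the yield ratio, glass ÷ batch: 99.69%.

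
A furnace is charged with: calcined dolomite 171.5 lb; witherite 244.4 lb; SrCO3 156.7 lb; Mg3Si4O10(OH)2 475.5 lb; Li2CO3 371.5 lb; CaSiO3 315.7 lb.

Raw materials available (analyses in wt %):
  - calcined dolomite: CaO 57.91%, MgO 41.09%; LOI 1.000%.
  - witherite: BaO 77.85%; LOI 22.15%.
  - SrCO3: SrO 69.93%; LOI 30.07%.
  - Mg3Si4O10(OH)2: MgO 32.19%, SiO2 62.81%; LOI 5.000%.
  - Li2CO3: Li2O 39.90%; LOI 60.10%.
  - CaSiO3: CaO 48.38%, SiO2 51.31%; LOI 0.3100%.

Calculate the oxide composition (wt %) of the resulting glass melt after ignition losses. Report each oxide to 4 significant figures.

Glass mass = 1384 lb (batch 1735 − LOI 351.0).
Composition: SrO 7.916%, BaO 13.74%, CaO 18.21%, MgO 16.15%, Li2O 10.71%, SiO2 33.28%

Rounding to 4 significant figures applies to each mid-chain value as shown. Every computation carries exact precision at all times — a single rounding completes every reported value; all derived quantities are carried in exact precision (totals, six oxide percentages, LOI, glass mass, yield) starting from the weights at 1384 lb of glass, exactly as shown in either problem or answer.
Mass of each oxide from the mix:
  SrO: 156.7·0.6993 = 109.6 lb
  BaO: 244.4·0.7785 = 190.3 lb
  CaO: 171.5·0.5791 + 315.7·0.4838 = 252.1 lb
  MgO: 171.5·0.4109 + 475.5·0.3219 = 223.5 lb
  Li2O: 371.5·0.3990 = 148.2 lb
  SiO2: 475.5·0.6281 + 315.7·0.5131 = 460.6 lb
LOI: 171.5·0.01000 + 244.4·0.2215 + 156.7·0.3007 + 475.5·0.05000 + 371.5·0.6010 + 315.7·0.003100 = 351.0 lb
The glass mass, total less LOI, = 1735 − 351.0 = 1384 lb (= Σ oxide masses)
percent share: oxide ÷ glass, ×100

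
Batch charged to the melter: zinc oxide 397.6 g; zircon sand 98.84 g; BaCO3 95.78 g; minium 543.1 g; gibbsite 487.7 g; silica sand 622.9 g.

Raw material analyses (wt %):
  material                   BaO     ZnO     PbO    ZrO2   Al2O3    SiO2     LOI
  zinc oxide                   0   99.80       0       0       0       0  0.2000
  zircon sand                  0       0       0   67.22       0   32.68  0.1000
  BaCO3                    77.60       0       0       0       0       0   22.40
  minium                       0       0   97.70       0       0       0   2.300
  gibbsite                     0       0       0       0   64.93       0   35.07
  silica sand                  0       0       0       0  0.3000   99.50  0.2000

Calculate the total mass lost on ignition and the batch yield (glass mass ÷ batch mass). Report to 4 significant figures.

LOI loss = 207.1 g; glass = 2039 g; yield = 90.78%

The whole derivation holds full float precision in all steps — working values are displayed, rounded to 4 significant digits, across the worked steps — every reported number receives exactly one rounding — all derived quantities are re-derived starting from the weights for 2039 g of glass in full precision (totals, glass mass, yield, LOI, six oxide percentages), exactly as printed in question or answer.
LOI of each material in turn:
  zinc oxide: 397.6 × 0.002000 = 0.7952 g
  zircon sand: 98.84 × 0.001000 = 0.09884 g
  BaCO3: 95.78 × 0.2240 = 21.45 g
  minium: 543.1 × 0.02300 = 12.49 g
  gibbsite: 487.7 × 0.3507 = 171.0 g
  silica sand: 622.9 × 0.002000 = 1.246 g
Total LOI = 207.1 g
Glass = batch − LOI = 2246 − 207.1 = 2039 g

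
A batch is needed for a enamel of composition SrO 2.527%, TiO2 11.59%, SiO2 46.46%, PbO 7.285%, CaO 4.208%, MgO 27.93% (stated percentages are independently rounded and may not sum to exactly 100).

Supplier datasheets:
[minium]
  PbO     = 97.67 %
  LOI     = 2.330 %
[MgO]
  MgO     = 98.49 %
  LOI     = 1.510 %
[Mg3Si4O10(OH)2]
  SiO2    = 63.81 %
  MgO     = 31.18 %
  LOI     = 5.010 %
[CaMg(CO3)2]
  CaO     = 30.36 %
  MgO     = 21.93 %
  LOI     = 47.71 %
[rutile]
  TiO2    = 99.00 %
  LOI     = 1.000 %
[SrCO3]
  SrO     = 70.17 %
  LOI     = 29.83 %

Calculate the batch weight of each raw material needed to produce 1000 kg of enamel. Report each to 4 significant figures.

Batch per 1000 kg enamel:
  minium: 74.59 kg
  MgO: 22.22 kg
  Mg3Si4O10(OH)2: 728.1 kg
  CaMg(CO3)2: 138.6 kg
  rutile: 117.1 kg
  SrCO3: 36.01 kg
Total batch = 1117 kg; LOI loss = 116.6 kg; yield = 89.56%

All internal work maintains exact precision at each step — working values are shown rounded off to 4 significant figures on the page — every reported figure is rounded once only. The derived quantities, including the totals, ignition loss, the six compositions, the yield, glass mass, are re-derived using the weight values per 1000 kg of glass at full precision precisely as stated by problem or answer.
Target masses of each oxide per 1000 kg enamel:
  SrO: 2.527% × 1000 = 25.27 kg
  TiO2: 11.59% × 1000 = 115.9 kg
  SiO2: 46.46% × 1000 = 464.6 kg
  PbO: 7.285% × 1000 = 72.85 kg
  CaO: 4.208% × 1000 = 42.08 kg
  MgO: 27.93% × 1000 = 279.3 kg
Oxide-by-oxide audit using the reported weights, relative to the basis at hand (delivered sums recover each target inside rounding margins):
  SrO: 36.01·0.7017 = 25.27 kg (target 25.27 kg)
  TiO2: 117.1·0.9900 = 115.9 kg (target 115.9 kg)
  SiO2: 728.1·0.6381 = 464.6 kg (target 464.6 kg)
  PbO: 74.59·0.9767 = 72.85 kg (target 72.85 kg)
  CaO: 138.6·0.3036 = 42.08 kg (target 42.08 kg)
  MgO: 22.22·0.9849 + 728.1·0.3118 + 138.6·0.2193 = 279.3 kg (target 279.3 kg)
Auditing the glass mass value: net batch after ignition = 1000 kg (summing oxide targets gives 1000 kg; basis as stated: 1000 kg — a pure rounding effect).
Adding the batch up: Σ batch = 1117 kg; the LOI term Σ batch·LOI equals 116.6 kg; yield, glass over the total, = 89.56%.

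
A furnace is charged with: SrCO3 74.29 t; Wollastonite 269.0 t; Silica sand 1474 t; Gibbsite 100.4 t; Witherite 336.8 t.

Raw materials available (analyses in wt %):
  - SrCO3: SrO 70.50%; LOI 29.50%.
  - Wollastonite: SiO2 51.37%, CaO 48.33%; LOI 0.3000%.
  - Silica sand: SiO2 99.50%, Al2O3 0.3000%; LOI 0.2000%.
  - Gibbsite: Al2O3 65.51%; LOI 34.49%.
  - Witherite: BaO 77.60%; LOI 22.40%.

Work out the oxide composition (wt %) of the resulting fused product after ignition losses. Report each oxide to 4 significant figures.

All internal work maintains full float precision at each step; rounding to 4 significant figures extends to each working value as displayed; exactly one rounding lands on every reported figure; the derived quantities, which include five oxide percentages, yield, ignition loss, glass mass, totals, are carried in full float precision, as set out in the problem or answer text, from the batch weights for 2119 t of glass.
Mass of each oxide from the mix:
  SrO: 74.29·0.7050 = 52.37 t
  SiO2: 269.0·0.5137 + 1474·0.9950 = 1605 t
  BaO: 336.8·0.7760 = 261.4 t
  CaO: 269.0·0.4833 = 130.0 t
  Al2O3: 1474·0.003000 + 100.4·0.6551 = 70.19 t
LOI: 74.29·0.2950 + 269.0·0.003000 + 1474·0.002000 + 100.4·0.3449 + 336.8·0.2240 = 135.7 t
The glass mass, total less LOI, = 2254 − 135.7 = 2119 t (matching Σ of the oxides)
wt %: oxide over glass, times 100

Glass mass = 2119 t (batch 2254 − LOI 135.7).
Composition: SrO 2.472%, SiO2 75.74%, BaO 12.34%, CaO 6.136%, Al2O3 3.313%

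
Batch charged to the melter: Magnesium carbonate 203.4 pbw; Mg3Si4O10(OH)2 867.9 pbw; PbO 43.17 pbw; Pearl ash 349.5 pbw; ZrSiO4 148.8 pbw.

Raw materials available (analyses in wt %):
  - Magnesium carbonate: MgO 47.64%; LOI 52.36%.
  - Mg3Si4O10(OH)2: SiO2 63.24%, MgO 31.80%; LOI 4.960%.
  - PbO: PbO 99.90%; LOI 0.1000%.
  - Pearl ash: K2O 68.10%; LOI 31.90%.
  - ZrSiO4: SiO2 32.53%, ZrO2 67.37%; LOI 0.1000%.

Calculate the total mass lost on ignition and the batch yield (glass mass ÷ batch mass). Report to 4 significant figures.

In-progress results appear rounded off to 4 significant digits at each printed step. The whole derivation holds full precision at every stage. A single rounding finalizes each reported figure; the derived quantities, which include the five compositions, the totals, glass mass, the yield, ignition loss, are re-derived in full float precision, as set out in question or answer, from the weighed amounts at 1352 pbw of glass.
Loss on ignition, line by line:
  Magnesium carbonate: 203.4 × 0.5236 = 106.5 pbw
  Mg3Si4O10(OH)2: 867.9 × 0.04960 = 43.05 pbw
  PbO: 43.17 × 0.001000 = 0.04317 pbw
  Pearl ash: 349.5 × 0.3190 = 111.5 pbw
  ZrSiO4: 148.8 × 0.001000 = 0.1488 pbw
Total LOI = 261.2 pbw
Glass = batch − LOI = 1613 − 261.2 = 1352 pbw

LOI loss = 261.2 pbw; glass = 1352 pbw; yield = 83.80%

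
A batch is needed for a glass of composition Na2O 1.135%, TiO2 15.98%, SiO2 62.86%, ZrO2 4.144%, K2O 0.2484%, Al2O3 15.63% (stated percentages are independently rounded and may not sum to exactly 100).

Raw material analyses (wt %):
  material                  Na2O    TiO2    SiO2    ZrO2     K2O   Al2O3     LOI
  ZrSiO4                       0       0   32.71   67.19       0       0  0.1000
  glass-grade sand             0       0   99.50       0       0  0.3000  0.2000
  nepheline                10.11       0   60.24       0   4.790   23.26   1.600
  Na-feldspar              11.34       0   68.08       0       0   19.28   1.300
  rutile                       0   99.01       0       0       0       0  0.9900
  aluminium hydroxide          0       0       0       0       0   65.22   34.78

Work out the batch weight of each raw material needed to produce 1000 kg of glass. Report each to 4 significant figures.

Batch per 1000 kg glass:
  ZrSiO4: 61.68 kg
  glass-grade sand: 543.2 kg
  nepheline: 51.86 kg
  Na-feldspar: 53.85 kg
  rutile: 161.4 kg
  aluminium hydroxide: 202.7 kg
Total batch = 1075 kg; LOI loss = 74.77 kg; yield = 93.04%

The intermediate values are shown, rounded to four significant digits, at each printed step — each numeric step keeps exact precision from start to finish — a single rounding completes every reported result — the derived quantities are computed at full precision (the six compositions, the yield, totals, LOI, glass mass) from the batch weights at 1000 kg of glass as they appear in question or answer.
Target masses of each oxide per 1000 kg glass:
  Na2O: 1.135% × 1000 = 11.35 kg
  TiO2: 15.98% × 1000 = 159.8 kg
  SiO2: 62.86% × 1000 = 628.6 kg
  ZrO2: 4.144% × 1000 = 41.44 kg
  K2O: 0.2484% × 1000 = 2.484 kg
  Al2O3: 15.63% × 1000 = 156.3 kg
Verifying the oxide balance on the weights just shown, on the stated basis (sums match the target masses up to rounding of the answer):
  Na2O: 51.86·0.1011 + 53.85·0.1134 = 11.35 kg (target 11.35 kg)
  TiO2: 161.4·0.9901 = 159.8 kg (target 159.8 kg)
  SiO2: 61.68·0.3271 + 543.2·0.9950 + 51.86·0.6024 + 53.85·0.6808 = 628.6 kg (target 628.6 kg)
  ZrO2: 61.68·0.6719 = 41.44 kg (target 41.44 kg)
  K2O: 51.86·0.04790 = 2.484 kg (target 2.484 kg)
  Al2O3: 543.2·0.003000 + 51.86·0.2326 + 53.85·0.1928 + 202.7·0.6522 = 156.3 kg (target 156.3 kg)
Glass-mass closure: net batch after ignition = 999.9 kg (targets for the oxides total 1000 kg; with the basis standing at 1000 kg — gaps are rounding artifacts).
Batch grand total — Σ batch = 1075 kg; LOI loss = Σ batch·LOI = 74.77 kg; yield: glass divided by total = 93.04%.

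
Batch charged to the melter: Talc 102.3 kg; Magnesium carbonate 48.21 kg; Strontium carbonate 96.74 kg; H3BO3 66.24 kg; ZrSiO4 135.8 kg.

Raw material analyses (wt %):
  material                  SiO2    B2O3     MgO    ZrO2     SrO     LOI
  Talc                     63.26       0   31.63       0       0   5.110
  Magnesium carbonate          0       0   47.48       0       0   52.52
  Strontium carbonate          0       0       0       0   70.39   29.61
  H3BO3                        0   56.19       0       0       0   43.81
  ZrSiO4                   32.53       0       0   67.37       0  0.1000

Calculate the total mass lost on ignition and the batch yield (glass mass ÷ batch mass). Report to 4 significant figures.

All arithmetic keeps full float precision in every operation — mid-chain values are shown rounded off to 4 significant digits in the printout; every reported figure sees exactly one rounding; derived quantities (net glass mass, ignition loss, the totals, yield, five oxide percentages) are re-derived at exact precision starting from the weights on 360.9 kg of glass, as set out in the problem or answer text.
Ignition loss by material:
  Talc: 102.3 × 0.05110 = 5.228 kg
  Magnesium carbonate: 48.21 × 0.5252 = 25.32 kg
  Strontium carbonate: 96.74 × 0.2961 = 28.64 kg
  H3BO3: 66.24 × 0.4381 = 29.02 kg
  ZrSiO4: 135.8 × 0.001000 = 0.1358 kg
Total LOI = 88.35 kg
Glass = batch − LOI = 449.3 − 88.35 = 360.9 kg

LOI loss = 88.35 kg; glass = 360.9 kg; yield = 80.34%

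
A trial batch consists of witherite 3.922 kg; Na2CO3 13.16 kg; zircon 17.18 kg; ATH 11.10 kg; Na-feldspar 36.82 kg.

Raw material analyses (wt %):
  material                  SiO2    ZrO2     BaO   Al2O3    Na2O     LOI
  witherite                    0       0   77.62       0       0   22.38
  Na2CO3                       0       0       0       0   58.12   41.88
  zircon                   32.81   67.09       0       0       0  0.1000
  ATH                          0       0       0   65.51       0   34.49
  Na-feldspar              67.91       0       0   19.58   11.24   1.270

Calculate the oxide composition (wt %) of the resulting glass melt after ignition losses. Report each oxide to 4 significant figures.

Glass mass = 71.48 kg (batch 82.18 − LOI 10.70).
Composition: SiO2 42.87%, ZrO2 16.12%, BaO 4.259%, Al2O3 20.26%, Na2O 16.49%

Each numeric step runs at full precision through every step. Values along the way are printed rounded off to 4 significant digits when written out. Exactly one rounding lands on every reported number. The derived quantities, including the totals, the five compositions, glass mass, LOI, the yield, are rebuilt starting from the weights per 71.48 kg of glass at exact precision as written in either problem or answer.
Oxide masses out of the charge:
  SiO2: 17.18·0.3281 + 36.82·0.6791 = 30.64 kg
  ZrO2: 17.18·0.6709 = 11.53 kg
  BaO: 3.922·0.7762 = 3.044 kg
  Al2O3: 11.10·0.6551 + 36.82·0.1958 = 14.48 kg
  Na2O: 13.16·0.5812 + 36.82·0.1124 = 11.79 kg
LOI: 3.922·0.2238 + 13.16·0.4188 + 17.18·0.001000 + 11.10·0.3449 + 36.82·0.01270 = 10.70 kg
Glass = total batch minus LOI = 82.18 − 10.70 = 71.48 kg (the oxide masses sum to this)
percent share: oxide ÷ glass, ×100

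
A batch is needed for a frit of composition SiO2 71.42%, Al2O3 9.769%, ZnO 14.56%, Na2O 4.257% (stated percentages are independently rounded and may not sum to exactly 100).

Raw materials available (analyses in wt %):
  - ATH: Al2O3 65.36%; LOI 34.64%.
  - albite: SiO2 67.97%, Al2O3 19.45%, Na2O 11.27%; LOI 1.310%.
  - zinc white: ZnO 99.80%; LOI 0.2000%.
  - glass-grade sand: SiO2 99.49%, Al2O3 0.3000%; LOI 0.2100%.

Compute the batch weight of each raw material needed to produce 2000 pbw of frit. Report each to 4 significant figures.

The working math maintains full precision at each step; intermediates are printed (rounded to four significant digits) between the steps. Each reported figure is rounded a single time; all derived quantities (the four compositions, the yield, ignition loss, glass mass, the totals) are recomputed using the weight values for 2000 pbw of glass at exact precision, as given in question or answer.
Target masses of each oxide per 2000 pbw frit:
  SiO2: 71.42% × 2000 = 1428 pbw
  Al2O3: 9.769% × 2000 = 195.4 pbw
  ZnO: 14.56% × 2000 = 291.2 pbw
  Na2O: 4.257% × 2000 = 85.14 pbw
Oxide-by-oxide audit per the reported batch figures, relative to the basis at hand (each sum matches its target mass up to rounding of the answer):
  SiO2: 755.5·0.6797 + 919.6·0.9949 = 1428 pbw (target 1428 pbw)
  Al2O3: 69.90·0.6536 + 755.5·0.1945 + 919.6·0.003000 = 195.4 pbw (target 195.4 pbw)
  ZnO: 291.8·0.9980 = 291.2 pbw (target 291.2 pbw)
  Na2O: 755.5·0.1127 = 85.14 pbw (target 85.14 pbw)
Glass-mass closure: total charge less LOI = 2000 pbw (the Σ of target masses is 2000 pbw; the stated basis being 2000 pbw — gaps are rounding artifacts).
Batch grand total — Σ batch = 2037 pbw; ignition loss, Σ(batch × LOI) = 36.63 pbw; the yield ratio, glass ÷ batch: 98.20%.

Batch per 2000 pbw frit:
  ATH: 69.90 pbw
  albite: 755.5 pbw
  zinc white: 291.8 pbw
  glass-grade sand: 919.6 pbw
Total batch = 2037 pbw; LOI loss = 36.63 pbw; yield = 98.20%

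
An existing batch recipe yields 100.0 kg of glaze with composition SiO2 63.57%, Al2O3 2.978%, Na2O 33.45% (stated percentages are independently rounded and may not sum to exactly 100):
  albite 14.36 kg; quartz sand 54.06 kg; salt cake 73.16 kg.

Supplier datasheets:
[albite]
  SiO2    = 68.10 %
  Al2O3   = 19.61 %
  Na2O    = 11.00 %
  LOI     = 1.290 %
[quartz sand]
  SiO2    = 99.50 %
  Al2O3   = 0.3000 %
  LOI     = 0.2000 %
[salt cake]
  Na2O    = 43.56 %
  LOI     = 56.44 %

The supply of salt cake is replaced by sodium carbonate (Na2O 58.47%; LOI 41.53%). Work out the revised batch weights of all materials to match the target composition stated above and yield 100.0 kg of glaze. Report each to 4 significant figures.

Revised batch per 100.0 kg glaze:
  albite: 14.36 kg
  quartz sand: 54.06 kg
  sodium carbonate: 54.51 kg
Total batch = 122.9 kg; LOI loss = 22.93 kg

The intermediate values appear (rounded to 4 significant digits) as written. The whole derivation maintains full float precision from first step to last. Each reported result takes just one rounding — derived quantities, including the three compositions, totals, LOI, net glass mass, yield, are rebuilt from the weighed amounts on 100.0 kg of glass at full float precision, exactly as printed in the question or the answer.
The oxide mass targets at 100.0 kg glaze:
  SiO2: 63.57% × 100.0 = 63.57 kg
  Al2O3: 2.978% × 100.0 = 2.978 kg
  Na2O: 33.45% × 100.0 = 33.45 kg
Checking each oxide sum from the weights as reported, against the basis in use (summed amounts equal target values inside rounding margins):
  SiO2: 14.36·0.6810 + 54.06·0.9950 = 63.57 kg (target 63.57 kg)
  Al2O3: 14.36·0.1961 + 54.06·0.003000 = 2.978 kg (target 2.978 kg)
  Na2O: 14.36·0.1100 + 54.51·0.5847 = 33.45 kg (target 33.45 kg)
Auditing the glass mass value: net batch after ignition = 100.0 kg (per-oxide target masses sum to 100.0 kg; with the basis standing at 100.0 kg — deltas are rounding alone).
Batch grand total — Σ batch = 122.9 kg; LOI removed, Σ of batch·LOI: 22.93 kg; as yield: glass ÷ batch → 81.35%.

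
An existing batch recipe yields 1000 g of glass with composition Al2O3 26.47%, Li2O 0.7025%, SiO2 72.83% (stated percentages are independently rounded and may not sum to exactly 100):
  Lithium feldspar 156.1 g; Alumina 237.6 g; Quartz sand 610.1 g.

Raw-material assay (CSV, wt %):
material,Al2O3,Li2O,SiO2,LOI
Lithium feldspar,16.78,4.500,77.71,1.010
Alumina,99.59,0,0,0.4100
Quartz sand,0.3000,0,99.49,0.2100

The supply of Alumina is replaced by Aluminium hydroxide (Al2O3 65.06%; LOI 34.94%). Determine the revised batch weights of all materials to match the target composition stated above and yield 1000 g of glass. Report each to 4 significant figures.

Revised batch per 1000 g glass:
  Lithium feldspar: 156.1 g
  Aluminium hydroxide: 363.8 g
  Quartz sand: 610.1 g
Total batch = 1130 g; LOI loss = 130.0 g

Rounding to four significant figures extends to each intermediate as displayed. Every computation runs at full float precision through the solve. Every reported result includes exactly one rounding; all derived quantities are rebuilt in exact precision (the totals, the yield, glass mass, ignition loss, three oxide percentages) from the batch weights on 1000 g of glass as they appear in the problem or answer text.
Per-oxide target masses for 1000 g glass:
  Al2O3: 26.47% × 1000 = 264.7 g
  Li2O: 0.7025% × 1000 = 7.025 g
  SiO2: 72.83% × 1000 = 728.3 g
Verifying the oxide balance from the weights as reported, per the basis as stated (sums match the target masses modulo rounding of the values):
  Al2O3: 156.1·0.1678 + 363.8·0.6506 + 610.1·0.003000 = 264.7 g (target 264.7 g)
  Li2O: 156.1·0.04500 = 7.024 g (target 7.025 g)
  SiO2: 156.1·0.7771 + 610.1·0.9949 = 728.3 g (target 728.3 g)
Auditing the glass mass value: the batch minus its LOI: 1000 g (summing oxide targets gives 1000 g; the stated basis being 1000 g — rounding explains the deltas).
Summing the batch: Σ batch = 1130 g; the LOI term Σ batch·LOI equals 130.0 g; yield: glass divided by total = 88.50%.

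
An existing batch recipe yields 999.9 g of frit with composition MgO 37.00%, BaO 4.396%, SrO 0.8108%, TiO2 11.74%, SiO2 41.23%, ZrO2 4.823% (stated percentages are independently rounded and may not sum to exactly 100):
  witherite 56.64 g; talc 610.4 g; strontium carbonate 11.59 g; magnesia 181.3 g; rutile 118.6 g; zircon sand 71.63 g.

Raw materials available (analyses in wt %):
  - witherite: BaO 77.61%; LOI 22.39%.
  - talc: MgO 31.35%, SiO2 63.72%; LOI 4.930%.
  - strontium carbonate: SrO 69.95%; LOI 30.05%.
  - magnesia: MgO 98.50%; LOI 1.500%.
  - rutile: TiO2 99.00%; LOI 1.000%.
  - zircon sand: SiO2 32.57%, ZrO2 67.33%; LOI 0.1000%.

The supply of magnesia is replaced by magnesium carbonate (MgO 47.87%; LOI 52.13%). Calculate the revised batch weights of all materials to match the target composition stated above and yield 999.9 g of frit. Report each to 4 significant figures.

Each numeric step runs at exact precision from first step to last; mid-chain values are displayed rounded off to 4 significant digits within the worked lines. Every reported figure includes exactly one rounding; derived quantities, which include net glass mass, the yield, ignition loss, the totals, the six compositions, are recomputed at full precision, exactly as printed in question or answer, from the weighed amounts per 999.9 g of glass.
Oxide mass targets, per 999.9 g frit:
  MgO: 37.00% × 999.9 = 370.0 g
  BaO: 4.396% × 999.9 = 43.96 g
  SrO: 0.8108% × 999.9 = 8.107 g
  TiO2: 11.74% × 999.9 = 117.4 g
  SiO2: 41.23% × 999.9 = 412.3 g
  ZrO2: 4.823% × 999.9 = 48.23 g
Verifying the oxide balance from the weights as reported, against the basis in use (oxide sums agree with the targets given rounding of the digits):
  MgO: 610.4·0.3135 + 373.1·0.4787 = 370.0 g (target 370.0 g)
  BaO: 56.64·0.7761 = 43.96 g (target 43.96 g)
  SrO: 11.59·0.6995 = 8.107 g (target 8.107 g)
  TiO2: 118.6·0.9900 = 117.4 g (target 117.4 g)
  SiO2: 610.4·0.6372 + 71.63·0.3257 = 412.3 g (target 412.3 g)
  ZrO2: 71.63·0.6733 = 48.23 g (target 48.23 g)
Glass-mass bookkeeping: Σ batch − LOI loss = 999.9 g (per-oxide target masses sum to 999.9 g; stated basis 999.9 g — deltas are rounding alone).
Adding the batch up: Σ batch = 1242 g; LOI removed, Σ of batch·LOI: 242.0 g; the yield ratio, glass ÷ batch: 80.51%.

Revised batch per 999.9 g frit:
  witherite: 56.64 g
  talc: 610.4 g
  strontium carbonate: 11.59 g
  magnesium carbonate: 373.1 g
  rutile: 118.6 g
  zircon sand: 71.63 g
Total batch = 1242 g; LOI loss = 242.0 g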